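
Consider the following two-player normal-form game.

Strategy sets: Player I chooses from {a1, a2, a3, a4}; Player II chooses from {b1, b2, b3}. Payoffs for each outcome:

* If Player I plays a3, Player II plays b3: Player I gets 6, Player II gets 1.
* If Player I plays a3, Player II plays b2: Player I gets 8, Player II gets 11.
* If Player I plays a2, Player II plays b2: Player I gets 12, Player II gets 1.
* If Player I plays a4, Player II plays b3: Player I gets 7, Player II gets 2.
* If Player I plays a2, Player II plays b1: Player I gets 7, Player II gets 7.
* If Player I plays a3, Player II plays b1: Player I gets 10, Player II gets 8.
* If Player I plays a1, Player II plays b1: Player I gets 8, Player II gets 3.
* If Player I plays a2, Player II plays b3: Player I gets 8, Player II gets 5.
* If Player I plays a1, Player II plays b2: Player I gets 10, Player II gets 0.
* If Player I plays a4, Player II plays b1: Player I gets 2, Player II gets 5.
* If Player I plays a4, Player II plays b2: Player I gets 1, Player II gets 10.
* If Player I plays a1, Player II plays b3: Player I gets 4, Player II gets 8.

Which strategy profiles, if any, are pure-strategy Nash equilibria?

No pure-strategy Nash equilibrium.

Player I against b1: payoffs 8, 7, 10, 2 → best response a3.
Player I against b2: payoffs 10, 12, 8, 1 → best response a2.
Player I against b3: payoffs 4, 8, 6, 7 → best response a2.
Player II against a1: payoffs 3, 0, 8 → best response b3.
Player II against a2: payoffs 7, 1, 5 → best response b1.
Player II against a3: payoffs 8, 11, 1 → best response b2.
Player II against a4: payoffs 5, 10, 2 → best response b2.
No profile is a mutual best response for all players.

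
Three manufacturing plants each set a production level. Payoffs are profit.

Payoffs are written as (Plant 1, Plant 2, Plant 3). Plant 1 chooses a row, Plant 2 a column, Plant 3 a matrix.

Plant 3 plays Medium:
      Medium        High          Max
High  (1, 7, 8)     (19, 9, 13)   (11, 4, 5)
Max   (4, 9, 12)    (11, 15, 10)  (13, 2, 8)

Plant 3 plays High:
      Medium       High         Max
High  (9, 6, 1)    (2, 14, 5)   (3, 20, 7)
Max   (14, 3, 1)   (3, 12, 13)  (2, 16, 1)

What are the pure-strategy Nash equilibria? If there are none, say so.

(High, High, Medium) and (High, Max, High)

Plant 1 against (Medium, Medium): payoffs 1, 4 → best response Max.
Plant 1 against (Medium, High): payoffs 9, 14 → best response Max.
Plant 1 against (High, Medium): payoffs 19, 11 → best response High.
Plant 1 against (High, High): payoffs 2, 3 → best response Max.
Plant 1 against (Max, Medium): payoffs 11, 13 → best response Max.
Plant 1 against (Max, High): payoffs 3, 2 → best response High.
Plant 2 against (High, Medium): payoffs 7, 9, 4 → best response High.
Plant 2 against (High, High): payoffs 6, 14, 20 → best response Max.
Plant 2 against (Max, Medium): payoffs 9, 15, 2 → best response High.
Plant 2 against (Max, High): payoffs 3, 12, 16 → best response Max.
Plant 3 against (High, Medium): payoffs 8, 1 → best response Medium.
Plant 3 against (High, High): payoffs 13, 5 → best response Medium.
Plant 3 against (High, Max): payoffs 5, 7 → best response High.
Plant 3 against (Max, Medium): payoffs 12, 1 → best response Medium.
Plant 3 against (Max, High): payoffs 10, 13 → best response High.
Plant 3 against (Max, Max): payoffs 8, 1 → best response Medium.
Mutual best responses: (High, High, Medium); (High, Max, High).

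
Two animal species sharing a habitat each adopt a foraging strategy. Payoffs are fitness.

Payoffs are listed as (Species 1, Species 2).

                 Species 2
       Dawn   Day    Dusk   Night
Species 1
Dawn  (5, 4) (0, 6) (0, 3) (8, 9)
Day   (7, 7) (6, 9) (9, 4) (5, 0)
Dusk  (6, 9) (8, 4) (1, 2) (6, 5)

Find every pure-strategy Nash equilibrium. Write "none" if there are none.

Species 1 against Dawn: payoffs 5, 7, 6 → best response Day.
Species 1 against Day: payoffs 0, 6, 8 → best response Dusk.
Species 1 against Dusk: payoffs 0, 9, 1 → best response Day.
Species 1 against Night: payoffs 8, 5, 6 → best response Dawn.
Species 2 against Dawn: payoffs 4, 6, 3, 9 → best response Night.
Species 2 against Day: payoffs 7, 9, 4, 0 → best response Day.
Species 2 against Dusk: payoffs 9, 4, 2, 5 → best response Dawn.
Mutual best responses: (Dawn, Night).

The unique pure-strategy Nash equilibrium is (Dawn, Night).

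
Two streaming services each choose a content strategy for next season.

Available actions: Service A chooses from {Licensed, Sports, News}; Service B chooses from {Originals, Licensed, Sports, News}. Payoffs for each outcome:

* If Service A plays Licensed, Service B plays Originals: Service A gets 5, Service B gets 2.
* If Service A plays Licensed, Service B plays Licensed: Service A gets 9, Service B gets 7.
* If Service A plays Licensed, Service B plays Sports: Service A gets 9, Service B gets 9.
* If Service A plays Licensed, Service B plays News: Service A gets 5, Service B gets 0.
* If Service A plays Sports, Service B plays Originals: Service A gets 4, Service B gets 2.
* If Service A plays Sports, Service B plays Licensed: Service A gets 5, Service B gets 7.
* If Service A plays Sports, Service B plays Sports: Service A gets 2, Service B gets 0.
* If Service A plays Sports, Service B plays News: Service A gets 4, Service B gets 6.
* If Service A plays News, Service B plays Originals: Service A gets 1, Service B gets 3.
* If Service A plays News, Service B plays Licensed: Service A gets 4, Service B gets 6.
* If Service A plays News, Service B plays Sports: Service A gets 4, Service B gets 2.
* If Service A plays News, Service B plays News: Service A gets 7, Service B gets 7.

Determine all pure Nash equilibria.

The pure Nash equilibria are (Licensed, Sports) and (News, News).

Service A against Originals: payoffs 5, 4, 1 → best response Licensed.
Service A against Licensed: payoffs 9, 5, 4 → best response Licensed.
Service A against Sports: payoffs 9, 2, 4 → best response Licensed.
Service A against News: payoffs 5, 4, 7 → best response News.
Service B against Licensed: payoffs 2, 7, 9, 0 → best response Sports.
Service B against Sports: payoffs 2, 7, 0, 6 → best response Licensed.
Service B against News: payoffs 3, 6, 2, 7 → best response News.
Mutual best responses: (Licensed, Sports); (News, News).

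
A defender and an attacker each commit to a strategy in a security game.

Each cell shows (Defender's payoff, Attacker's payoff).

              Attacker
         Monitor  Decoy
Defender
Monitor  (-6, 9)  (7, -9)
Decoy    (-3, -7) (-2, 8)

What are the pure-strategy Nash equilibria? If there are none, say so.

Defender against Monitor: payoffs -6, -3 → best response Decoy.
Defender against Decoy: payoffs 7, -2 → best response Monitor.
Attacker against Monitor: payoffs 9, -9 → best response Monitor.
Attacker against Decoy: payoffs -7, 8 → best response Decoy.
No profile is a mutual best response for all players.

There is no pure-strategy Nash equilibrium.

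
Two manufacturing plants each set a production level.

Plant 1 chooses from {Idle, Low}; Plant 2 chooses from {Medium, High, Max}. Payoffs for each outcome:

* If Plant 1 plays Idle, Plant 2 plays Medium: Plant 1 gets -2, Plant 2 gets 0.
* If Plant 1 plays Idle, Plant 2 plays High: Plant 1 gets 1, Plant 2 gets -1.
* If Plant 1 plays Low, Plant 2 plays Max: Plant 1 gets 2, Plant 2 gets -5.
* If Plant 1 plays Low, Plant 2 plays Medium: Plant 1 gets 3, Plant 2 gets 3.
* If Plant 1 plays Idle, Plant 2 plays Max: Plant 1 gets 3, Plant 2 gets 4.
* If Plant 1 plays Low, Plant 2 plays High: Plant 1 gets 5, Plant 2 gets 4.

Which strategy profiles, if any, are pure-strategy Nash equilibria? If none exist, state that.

Plant 1 against Medium: payoffs -2, 3 → best response Low.
Plant 1 against High: payoffs 1, 5 → best response Low.
Plant 1 against Max: payoffs 3, 2 → best response Idle.
Plant 2 against Idle: payoffs 0, -1, 4 → best response Max.
Plant 2 against Low: payoffs 3, 4, -5 → best response High.
Mutual best responses: (Idle, Max); (Low, High).

Pure-strategy Nash equilibria: (Idle, Max), (Low, High)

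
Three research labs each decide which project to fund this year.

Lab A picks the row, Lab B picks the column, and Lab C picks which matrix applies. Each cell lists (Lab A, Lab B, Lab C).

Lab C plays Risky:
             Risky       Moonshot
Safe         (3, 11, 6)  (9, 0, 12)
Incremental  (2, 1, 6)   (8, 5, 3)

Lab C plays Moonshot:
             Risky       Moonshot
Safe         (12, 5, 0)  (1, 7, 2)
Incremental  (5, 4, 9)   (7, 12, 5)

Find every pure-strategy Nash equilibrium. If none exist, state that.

Lab A against (Risky, Risky): payoffs 3, 2 → best response Safe.
Lab A against (Risky, Moonshot): payoffs 12, 5 → best response Safe.
Lab A against (Moonshot, Risky): payoffs 9, 8 → best response Safe.
Lab A against (Moonshot, Moonshot): payoffs 1, 7 → best response Incremental.
Lab B against (Safe, Risky): payoffs 11, 0 → best response Risky.
Lab B against (Safe, Moonshot): payoffs 5, 7 → best response Moonshot.
Lab B against (Incremental, Risky): payoffs 1, 5 → best response Moonshot.
Lab B against (Incremental, Moonshot): payoffs 4, 12 → best response Moonshot.
Lab C against (Safe, Risky): payoffs 6, 0 → best response Risky.
Lab C against (Safe, Moonshot): payoffs 12, 2 → best response Risky.
Lab C against (Incremental, Risky): payoffs 6, 9 → best response Moonshot.
Lab C against (Incremental, Moonshot): payoffs 3, 5 → best response Moonshot.
Mutual best responses: (Safe, Risky, Risky); (Incremental, Moonshot, Moonshot).

The pure Nash equilibria are (Safe, Risky, Risky); (Incremental, Moonshot, Moonshot).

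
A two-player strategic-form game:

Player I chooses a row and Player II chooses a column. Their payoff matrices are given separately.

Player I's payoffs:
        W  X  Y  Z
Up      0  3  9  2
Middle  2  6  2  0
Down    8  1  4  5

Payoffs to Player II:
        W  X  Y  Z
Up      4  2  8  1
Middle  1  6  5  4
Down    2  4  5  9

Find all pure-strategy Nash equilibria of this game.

(Up, W): Player I can switch to Middle (0 → 2). Not NE.
(Up, X): Player I can switch to Middle (3 → 6). Not NE.
(Up, Y): Player I gets 9, best alternative 4; Player II gets 8, best alternative 4. No profitable deviation — NE.
(Up, Z): Player I can switch to Down (2 → 5). Not NE.
(Middle, W): Player I can switch to Down (2 → 8). Not NE.
(Middle, X): Player I gets 6, best alternative 3; Player II gets 6, best alternative 5. No profitable deviation — NE.
(Middle, Y): Player I can switch to Up (2 → 9). Not NE.
(Middle, Z): Player I can switch to Up (0 → 2). Not NE.
(Down, W): Player II can switch to X (2 → 4). Not NE.
(Down, X): Player I can switch to Up (1 → 3). Not NE.
(Down, Y): Player I can switch to Up (4 → 9). Not NE.
(Down, Z): Player I gets 5, best alternative 2; Player II gets 9, best alternative 5. No profitable deviation — NE.

(Up, Y); (Middle, X); (Down, Z)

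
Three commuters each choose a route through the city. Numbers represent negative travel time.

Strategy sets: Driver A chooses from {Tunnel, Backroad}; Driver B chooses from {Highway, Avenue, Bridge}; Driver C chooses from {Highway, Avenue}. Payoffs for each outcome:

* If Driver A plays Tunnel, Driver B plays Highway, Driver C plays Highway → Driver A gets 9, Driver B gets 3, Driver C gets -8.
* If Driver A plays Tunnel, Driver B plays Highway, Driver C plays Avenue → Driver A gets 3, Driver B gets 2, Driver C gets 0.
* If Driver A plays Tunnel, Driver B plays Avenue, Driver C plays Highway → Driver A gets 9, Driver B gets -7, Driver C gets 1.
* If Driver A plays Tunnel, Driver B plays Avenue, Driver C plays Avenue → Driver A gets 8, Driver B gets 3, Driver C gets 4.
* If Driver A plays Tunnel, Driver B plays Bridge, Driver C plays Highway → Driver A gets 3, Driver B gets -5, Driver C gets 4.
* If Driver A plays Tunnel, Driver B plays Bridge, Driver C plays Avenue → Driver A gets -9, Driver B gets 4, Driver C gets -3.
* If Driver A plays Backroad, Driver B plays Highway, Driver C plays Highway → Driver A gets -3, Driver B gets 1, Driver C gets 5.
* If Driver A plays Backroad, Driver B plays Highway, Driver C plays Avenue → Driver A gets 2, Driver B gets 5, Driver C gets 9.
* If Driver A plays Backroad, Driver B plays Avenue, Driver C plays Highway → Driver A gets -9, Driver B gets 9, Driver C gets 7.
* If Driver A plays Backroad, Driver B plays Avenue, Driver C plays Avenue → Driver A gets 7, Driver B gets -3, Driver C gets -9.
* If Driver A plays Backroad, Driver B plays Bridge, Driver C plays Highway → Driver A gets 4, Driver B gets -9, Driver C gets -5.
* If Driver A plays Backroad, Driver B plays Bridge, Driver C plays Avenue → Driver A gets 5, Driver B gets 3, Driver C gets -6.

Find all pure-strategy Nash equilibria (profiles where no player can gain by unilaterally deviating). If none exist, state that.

No pure-strategy Nash equilibrium.

Mark each player's best response to every combination of opponents' strategies; a profile where every player is best-responding is a pure Nash equilibrium.
Driver A against (Highway, Highway): payoffs 9, -3 → best response Tunnel.
Driver A against (Highway, Avenue): payoffs 3, 2 → best response Tunnel.
Driver A against (Avenue, Highway): payoffs 9, -9 → best response Tunnel.
Driver A against (Avenue, Avenue): payoffs 8, 7 → best response Tunnel.
Driver A against (Bridge, Highway): payoffs 3, 4 → best response Backroad.
Driver A against (Bridge, Avenue): payoffs -9, 5 → best response Backroad.
Driver B against (Tunnel, Highway): payoffs 3, -7, -5 → best response Highway.
Driver B against (Tunnel, Avenue): payoffs 2, 3, 4 → best response Bridge.
Driver B against (Backroad, Highway): payoffs 1, 9, -9 → best response Avenue.
Driver B against (Backroad, Avenue): payoffs 5, -3, 3 → best response Highway.
Driver C against (Tunnel, Highway): payoffs -8, 0 → best response Avenue.
Driver C against (Tunnel, Avenue): payoffs 1, 4 → best response Avenue.
Driver C against (Tunnel, Bridge): payoffs 4, -3 → best response Highway.
Driver C against (Backroad, Highway): payoffs 5, 9 → best response Avenue.
Driver C against (Backroad, Avenue): payoffs 7, -9 → best response Highway.
Driver C against (Backroad, Bridge): payoffs -5, -6 → best response Highway.
No profile is a mutual best response for all players.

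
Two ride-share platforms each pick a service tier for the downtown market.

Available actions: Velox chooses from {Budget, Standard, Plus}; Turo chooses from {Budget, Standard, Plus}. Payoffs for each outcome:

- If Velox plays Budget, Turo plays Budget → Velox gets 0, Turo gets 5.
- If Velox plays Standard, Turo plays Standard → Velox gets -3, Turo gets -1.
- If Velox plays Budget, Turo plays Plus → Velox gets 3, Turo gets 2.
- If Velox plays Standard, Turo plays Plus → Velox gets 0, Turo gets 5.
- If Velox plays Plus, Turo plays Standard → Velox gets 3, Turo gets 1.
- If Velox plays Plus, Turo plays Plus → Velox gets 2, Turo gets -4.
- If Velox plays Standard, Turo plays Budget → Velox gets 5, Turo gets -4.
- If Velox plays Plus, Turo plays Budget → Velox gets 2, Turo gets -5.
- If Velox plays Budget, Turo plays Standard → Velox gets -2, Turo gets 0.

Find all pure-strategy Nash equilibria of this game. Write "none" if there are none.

For each player, find the best response to each opponent profile; mutual best responses are the pure NE.
Velox against Budget: payoffs 0, 5, 2 → best response Standard.
Velox against Standard: payoffs -2, -3, 3 → best response Plus.
Velox against Plus: payoffs 3, 0, 2 → best response Budget.
Turo against Budget: payoffs 5, 0, 2 → best response Budget.
Turo against Standard: payoffs -4, -1, 5 → best response Plus.
Turo against Plus: payoffs -5, 1, -4 → best response Standard.
Mutual best responses: (Plus, Standard).

The unique pure-strategy Nash equilibrium is (Plus, Standard).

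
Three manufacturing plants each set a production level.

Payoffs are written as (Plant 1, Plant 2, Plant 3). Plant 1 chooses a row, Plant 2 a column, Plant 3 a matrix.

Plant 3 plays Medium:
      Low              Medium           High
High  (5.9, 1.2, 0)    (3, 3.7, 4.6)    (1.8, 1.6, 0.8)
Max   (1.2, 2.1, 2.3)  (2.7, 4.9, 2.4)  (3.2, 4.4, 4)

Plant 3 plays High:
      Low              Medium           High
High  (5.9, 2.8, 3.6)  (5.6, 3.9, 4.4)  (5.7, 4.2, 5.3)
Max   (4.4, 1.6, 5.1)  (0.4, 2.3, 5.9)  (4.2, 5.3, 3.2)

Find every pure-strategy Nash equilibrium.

Check each profile: it is a Nash equilibrium iff no player can strictly gain by switching unilaterally.
(High, Low, Medium): Plant 2 can switch to Medium (1.2 → 3.7). Not NE.
(High, Low, High): Plant 2 can switch to Medium (2.8 → 3.9). Not NE.
(High, Medium, Medium): Plant 1 gets 3, best alternative 2.7; Plant 2 gets 3.7, best alternative 1.6; Plant 3 gets 4.6, best alternative 4.4. No profitable deviation — NE.
(High, Medium, High): Plant 2 can switch to High (3.9 → 4.2). Not NE.
(High, High, Medium): Plant 1 can switch to Max (1.8 → 3.2). Not NE.
(High, High, High): Plant 1 gets 5.7, best alternative 4.2; Plant 2 gets 4.2, best alternative 3.9; Plant 3 gets 5.3, best alternative 0.8. No profitable deviation — NE.
(Max, Low, Medium): Plant 1 can switch to High (1.2 → 5.9). Not NE.
(Max, Low, High): Plant 1 can switch to High (4.4 → 5.9). Not NE.
(Max, Medium, Medium): Plant 1 can switch to High (2.7 → 3). Not NE.
(Max, Medium, High): Plant 1 can switch to High (0.4 → 5.6). Not NE.
(Max, High, Medium): Plant 2 can switch to Medium (4.4 → 4.9). Not NE.
(Max, High, High): Plant 1 can switch to High (4.2 → 5.7). Not NE.

The pure Nash equilibria are (High, Medium, Medium), (High, High, High).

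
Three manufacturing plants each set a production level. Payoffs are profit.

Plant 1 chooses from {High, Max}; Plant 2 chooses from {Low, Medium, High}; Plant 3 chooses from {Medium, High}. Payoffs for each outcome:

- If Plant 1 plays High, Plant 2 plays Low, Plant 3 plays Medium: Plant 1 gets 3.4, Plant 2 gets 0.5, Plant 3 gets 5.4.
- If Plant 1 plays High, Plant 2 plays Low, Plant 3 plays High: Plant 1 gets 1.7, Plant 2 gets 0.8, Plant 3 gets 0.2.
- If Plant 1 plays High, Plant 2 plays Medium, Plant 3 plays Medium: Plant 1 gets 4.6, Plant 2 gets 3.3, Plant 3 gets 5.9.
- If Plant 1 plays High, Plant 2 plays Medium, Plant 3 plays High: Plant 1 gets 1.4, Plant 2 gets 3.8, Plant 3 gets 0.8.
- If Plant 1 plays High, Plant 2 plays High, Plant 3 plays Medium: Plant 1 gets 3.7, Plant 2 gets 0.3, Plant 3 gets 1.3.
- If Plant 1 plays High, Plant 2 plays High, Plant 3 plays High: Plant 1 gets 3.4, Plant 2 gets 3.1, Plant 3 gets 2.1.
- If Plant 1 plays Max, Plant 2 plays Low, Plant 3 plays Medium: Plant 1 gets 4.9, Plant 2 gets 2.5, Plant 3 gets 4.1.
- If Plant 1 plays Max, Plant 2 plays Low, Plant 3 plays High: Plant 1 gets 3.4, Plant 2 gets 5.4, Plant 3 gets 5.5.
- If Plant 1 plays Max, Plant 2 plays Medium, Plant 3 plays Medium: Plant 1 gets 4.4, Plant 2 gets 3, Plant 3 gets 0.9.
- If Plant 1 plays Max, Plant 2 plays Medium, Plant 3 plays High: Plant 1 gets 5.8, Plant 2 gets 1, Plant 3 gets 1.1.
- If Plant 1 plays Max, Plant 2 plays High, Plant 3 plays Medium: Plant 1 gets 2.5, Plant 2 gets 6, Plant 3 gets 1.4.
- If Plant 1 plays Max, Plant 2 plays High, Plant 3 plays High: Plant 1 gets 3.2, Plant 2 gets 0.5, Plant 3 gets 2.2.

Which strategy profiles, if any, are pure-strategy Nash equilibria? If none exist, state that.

Plant 1 against (Low, Medium): payoffs 3.4, 4.9 → best response Max.
Plant 1 against (Low, High): payoffs 1.7, 3.4 → best response Max.
Plant 1 against (Medium, Medium): payoffs 4.6, 4.4 → best response High.
Plant 1 against (Medium, High): payoffs 1.4, 5.8 → best response Max.
Plant 1 against (High, Medium): payoffs 3.7, 2.5 → best response High.
Plant 1 against (High, High): payoffs 3.4, 3.2 → best response High.
Plant 2 against (High, Medium): payoffs 0.5, 3.3, 0.3 → best response Medium.
Plant 2 against (High, High): payoffs 0.8, 3.8, 3.1 → best response Medium.
Plant 2 against (Max, Medium): payoffs 2.5, 3, 6 → best response High.
Plant 2 against (Max, High): payoffs 5.4, 1, 0.5 → best response Low.
Plant 3 against (High, Low): payoffs 5.4, 0.2 → best response Medium.
Plant 3 against (High, Medium): payoffs 5.9, 0.8 → best response Medium.
Plant 3 against (High, High): payoffs 1.3, 2.1 → best response High.
Plant 3 against (Max, Low): payoffs 4.1, 5.5 → best response High.
Plant 3 against (Max, Medium): payoffs 0.9, 1.1 → best response High.
Plant 3 against (Max, High): payoffs 1.4, 2.2 → best response High.
Mutual best responses: (High, Medium, Medium); (Max, Low, High).

(High, Medium, Medium), (Max, Low, High)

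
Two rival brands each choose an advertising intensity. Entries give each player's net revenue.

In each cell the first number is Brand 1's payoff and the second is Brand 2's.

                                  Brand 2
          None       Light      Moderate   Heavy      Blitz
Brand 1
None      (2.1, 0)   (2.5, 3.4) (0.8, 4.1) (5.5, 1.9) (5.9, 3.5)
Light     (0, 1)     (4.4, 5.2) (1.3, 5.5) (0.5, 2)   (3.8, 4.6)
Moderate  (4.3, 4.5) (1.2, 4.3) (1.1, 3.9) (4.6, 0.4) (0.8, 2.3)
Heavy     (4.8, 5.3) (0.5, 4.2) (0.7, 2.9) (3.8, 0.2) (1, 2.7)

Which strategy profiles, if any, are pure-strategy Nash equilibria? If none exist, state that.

Brand 1 against None: payoffs 2.1, 0, 4.3, 4.8 → best response Heavy.
Brand 1 against Light: payoffs 2.5, 4.4, 1.2, 0.5 → best response Light.
Brand 1 against Moderate: payoffs 0.8, 1.3, 1.1, 0.7 → best response Light.
Brand 1 against Heavy: payoffs 5.5, 0.5, 4.6, 3.8 → best response None.
Brand 1 against Blitz: payoffs 5.9, 3.8, 0.8, 1 → best response None.
Brand 2 against None: payoffs 0, 3.4, 4.1, 1.9, 3.5 → best response Moderate.
Brand 2 against Light: payoffs 1, 5.2, 5.5, 2, 4.6 → best response Moderate.
Brand 2 against Moderate: payoffs 4.5, 4.3, 3.9, 0.4, 2.3 → best response None.
Brand 2 against Heavy: payoffs 5.3, 4.2, 2.9, 0.2, 2.7 → best response None.
Mutual best responses: (Light, Moderate); (Heavy, None).

The pure Nash equilibria are (Light, Moderate); (Heavy, None).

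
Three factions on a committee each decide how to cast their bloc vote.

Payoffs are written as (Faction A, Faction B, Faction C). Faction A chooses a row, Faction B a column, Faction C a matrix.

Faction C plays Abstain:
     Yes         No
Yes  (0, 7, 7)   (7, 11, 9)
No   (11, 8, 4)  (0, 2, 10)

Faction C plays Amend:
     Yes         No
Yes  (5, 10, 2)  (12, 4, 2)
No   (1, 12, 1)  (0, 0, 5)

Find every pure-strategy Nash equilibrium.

(Yes, Yes, Abstain): Faction A can switch to No (0 → 11). Not NE.
(Yes, Yes, Amend): Faction C can switch to Abstain (2 → 7). Not NE.
(Yes, No, Abstain): Faction A gets 7, best alternative 0; Faction B gets 11, best alternative 7; Faction C gets 9, best alternative 2. No profitable deviation — NE.
(Yes, No, Amend): Faction B can switch to Yes (4 → 10). Not NE.
(No, Yes, Abstain): Faction A gets 11, best alternative 0; Faction B gets 8, best alternative 2; Faction C gets 4, best alternative 1. No profitable deviation — NE.
(No, Yes, Amend): Faction A can switch to Yes (1 → 5). Not NE.
(No, No, Abstain): Faction A can switch to Yes (0 → 7). Not NE.
(No, No, Amend): Faction A can switch to Yes (0 → 12). Not NE.

Pure-strategy Nash equilibria: (Yes, No, Abstain), (No, Yes, Abstain)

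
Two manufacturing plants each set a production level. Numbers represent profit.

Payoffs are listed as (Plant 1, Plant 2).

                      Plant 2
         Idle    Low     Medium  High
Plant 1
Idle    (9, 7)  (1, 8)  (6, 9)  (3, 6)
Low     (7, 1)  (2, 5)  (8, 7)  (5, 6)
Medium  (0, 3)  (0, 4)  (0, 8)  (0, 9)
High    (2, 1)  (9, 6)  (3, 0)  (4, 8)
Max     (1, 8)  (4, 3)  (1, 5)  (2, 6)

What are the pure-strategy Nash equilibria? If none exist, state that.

(Idle, Idle): Plant 2 can switch to Low (7 → 8). Not NE.
(Idle, Low): Plant 1 can switch to Low (1 → 2). Not NE.
(Idle, Medium): Plant 1 can switch to Low (6 → 8). Not NE.
(Idle, High): Plant 1 can switch to Low (3 → 5). Not NE.
(Low, Idle): Plant 1 can switch to Idle (7 → 9). Not NE.
(Low, Low): Plant 1 can switch to High (2 → 9). Not NE.
(Low, Medium): Plant 1 gets 8, best alternative 6; Plant 2 gets 7, best alternative 6. No profitable deviation — NE.
(Low, High): Plant 2 can switch to Medium (6 → 7). Not NE.
(Medium, Idle): Plant 1 can switch to Idle (0 → 9). Not NE.
(The remaining 11 profiles each have a profitable deviation by the same check.)

(Low, Medium)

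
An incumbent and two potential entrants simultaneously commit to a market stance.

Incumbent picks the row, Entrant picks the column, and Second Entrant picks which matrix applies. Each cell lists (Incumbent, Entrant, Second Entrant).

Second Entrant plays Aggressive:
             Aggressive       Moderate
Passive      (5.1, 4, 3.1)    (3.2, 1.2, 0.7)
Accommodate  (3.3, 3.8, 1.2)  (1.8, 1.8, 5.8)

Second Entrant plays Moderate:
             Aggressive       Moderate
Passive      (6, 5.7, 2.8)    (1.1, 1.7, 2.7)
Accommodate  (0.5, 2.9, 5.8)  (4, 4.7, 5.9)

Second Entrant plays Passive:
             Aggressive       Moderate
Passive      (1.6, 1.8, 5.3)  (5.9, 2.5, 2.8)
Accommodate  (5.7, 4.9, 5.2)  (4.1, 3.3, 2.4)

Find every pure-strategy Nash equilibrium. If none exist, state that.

Incumbent against (Aggressive, Aggressive): payoffs 5.1, 3.3 → best response Passive.
Incumbent against (Aggressive, Moderate): payoffs 6, 0.5 → best response Passive.
Incumbent against (Aggressive, Passive): payoffs 1.6, 5.7 → best response Accommodate.
Incumbent against (Moderate, Aggressive): payoffs 3.2, 1.8 → best response Passive.
Incumbent against (Moderate, Moderate): payoffs 1.1, 4 → best response Accommodate.
Incumbent against (Moderate, Passive): payoffs 5.9, 4.1 → best response Passive.
Entrant against (Passive, Aggressive): payoffs 4, 1.2 → best response Aggressive.
Entrant against (Passive, Moderate): payoffs 5.7, 1.7 → best response Aggressive.
Entrant against (Passive, Passive): payoffs 1.8, 2.5 → best response Moderate.
Entrant against (Accommodate, Aggressive): payoffs 3.8, 1.8 → best response Aggressive.
Entrant against (Accommodate, Moderate): payoffs 2.9, 4.7 → best response Moderate.
Entrant against (Accommodate, Passive): payoffs 4.9, 3.3 → best response Aggressive.
Second Entrant against (Passive, Aggressive): payoffs 3.1, 2.8, 5.3 → best response Passive.
Second Entrant against (Passive, Moderate): payoffs 0.7, 2.7, 2.8 → best response Passive.
Second Entrant against (Accommodate, Aggressive): payoffs 1.2, 5.8, 5.2 → best response Moderate.
Second Entrant against (Accommodate, Moderate): payoffs 5.8, 5.9, 2.4 → best response Moderate.
Mutual best responses: (Passive, Moderate, Passive); (Accommodate, Moderate, Moderate).

The pure Nash equilibria are (Passive, Moderate, Passive), (Accommodate, Moderate, Moderate).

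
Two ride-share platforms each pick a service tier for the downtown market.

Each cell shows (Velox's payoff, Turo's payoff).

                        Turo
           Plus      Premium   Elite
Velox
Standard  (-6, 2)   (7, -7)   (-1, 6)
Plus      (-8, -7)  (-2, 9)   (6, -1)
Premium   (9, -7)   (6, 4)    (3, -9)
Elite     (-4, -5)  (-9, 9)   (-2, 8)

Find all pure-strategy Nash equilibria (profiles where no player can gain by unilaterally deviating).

There is no pure-strategy Nash equilibrium.

Velox against Plus: payoffs -6, -8, 9, -4 → best response Premium.
Velox against Premium: payoffs 7, -2, 6, -9 → best response Standard.
Velox against Elite: payoffs -1, 6, 3, -2 → best response Plus.
Turo against Standard: payoffs 2, -7, 6 → best response Elite.
Turo against Plus: payoffs -7, 9, -1 → best response Premium.
Turo against Premium: payoffs -7, 4, -9 → best response Premium.
Turo against Elite: payoffs -5, 9, 8 → best response Premium.
No profile is a mutual best response for all players.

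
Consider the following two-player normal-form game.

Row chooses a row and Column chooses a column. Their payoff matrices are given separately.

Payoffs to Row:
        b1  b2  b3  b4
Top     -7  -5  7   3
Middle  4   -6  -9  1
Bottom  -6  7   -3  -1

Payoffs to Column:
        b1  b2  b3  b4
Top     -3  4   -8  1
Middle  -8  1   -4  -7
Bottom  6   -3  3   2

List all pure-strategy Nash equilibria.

This game has no pure Nash equilibrium.

Row against b1: payoffs -7, 4, -6 → best response Middle.
Row against b2: payoffs -5, -6, 7 → best response Bottom.
Row against b3: payoffs 7, -9, -3 → best response Top.
Row against b4: payoffs 3, 1, -1 → best response Top.
Column against Top: payoffs -3, 4, -8, 1 → best response b2.
Column against Middle: payoffs -8, 1, -4, -7 → best response b2.
Column against Bottom: payoffs 6, -3, 3, 2 → best response b1.
No profile is a mutual best response for all players.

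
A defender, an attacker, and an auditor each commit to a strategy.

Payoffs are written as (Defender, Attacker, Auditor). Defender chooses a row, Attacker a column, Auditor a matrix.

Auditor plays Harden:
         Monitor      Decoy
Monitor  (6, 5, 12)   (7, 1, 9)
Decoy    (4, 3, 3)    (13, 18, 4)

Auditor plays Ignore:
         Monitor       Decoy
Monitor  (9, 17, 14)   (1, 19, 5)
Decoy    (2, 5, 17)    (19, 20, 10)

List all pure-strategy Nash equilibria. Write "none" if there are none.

(Monitor, Monitor, Harden): Auditor can switch to Ignore (12 → 14). Not NE.
(Monitor, Monitor, Ignore): Attacker can switch to Decoy (17 → 19). Not NE.
(Monitor, Decoy, Harden): Defender can switch to Decoy (7 → 13). Not NE.
(Monitor, Decoy, Ignore): Defender can switch to Decoy (1 → 19). Not NE.
(Decoy, Monitor, Harden): Defender can switch to Monitor (4 → 6). Not NE.
(Decoy, Monitor, Ignore): Defender can switch to Monitor (2 → 9). Not NE.
(Decoy, Decoy, Ignore): Defender gets 19, best alternative 1; Attacker gets 20, best alternative 5; Auditor gets 10, best alternative 4. No profitable deviation — NE.
(The remaining 1 profile has a profitable deviation by the same check.)

(Decoy, Decoy, Ignore)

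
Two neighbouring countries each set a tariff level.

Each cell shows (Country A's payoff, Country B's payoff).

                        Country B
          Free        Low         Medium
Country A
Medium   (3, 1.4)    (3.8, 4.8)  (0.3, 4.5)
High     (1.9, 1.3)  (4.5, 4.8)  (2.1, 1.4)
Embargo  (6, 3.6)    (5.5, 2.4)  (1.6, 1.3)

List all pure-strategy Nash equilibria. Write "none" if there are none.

Pure NE: (Embargo, Free)

Country A against Free: payoffs 3, 1.9, 6 → best response Embargo.
Country A against Low: payoffs 3.8, 4.5, 5.5 → best response Embargo.
Country A against Medium: payoffs 0.3, 2.1, 1.6 → best response High.
Country B against Medium: payoffs 1.4, 4.8, 4.5 → best response Low.
Country B against High: payoffs 1.3, 4.8, 1.4 → best response Low.
Country B against Embargo: payoffs 3.6, 2.4, 1.3 → best response Free.
Mutual best responses: (Embargo, Free).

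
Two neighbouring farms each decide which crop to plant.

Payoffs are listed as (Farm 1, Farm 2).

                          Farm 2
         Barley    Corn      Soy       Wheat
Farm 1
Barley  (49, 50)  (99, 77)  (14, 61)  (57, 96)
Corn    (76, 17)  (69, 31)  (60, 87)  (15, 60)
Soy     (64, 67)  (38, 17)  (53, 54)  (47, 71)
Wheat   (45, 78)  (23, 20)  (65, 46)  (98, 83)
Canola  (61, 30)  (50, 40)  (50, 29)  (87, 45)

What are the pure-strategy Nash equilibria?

(Wheat, Wheat)

Farm 1 against Barley: payoffs 49, 76, 64, 45, 61 → best response Corn.
Farm 1 against Corn: payoffs 99, 69, 38, 23, 50 → best response Barley.
Farm 1 against Soy: payoffs 14, 60, 53, 65, 50 → best response Wheat.
Farm 1 against Wheat: payoffs 57, 15, 47, 98, 87 → best response Wheat.
Farm 2 against Barley: payoffs 50, 77, 61, 96 → best response Wheat.
Farm 2 against Corn: payoffs 17, 31, 87, 60 → best response Soy.
Farm 2 against Soy: payoffs 67, 17, 54, 71 → best response Wheat.
Farm 2 against Wheat: payoffs 78, 20, 46, 83 → best response Wheat.
Farm 2 against Canola: payoffs 30, 40, 29, 45 → best response Wheat.
Mutual best responses: (Wheat, Wheat).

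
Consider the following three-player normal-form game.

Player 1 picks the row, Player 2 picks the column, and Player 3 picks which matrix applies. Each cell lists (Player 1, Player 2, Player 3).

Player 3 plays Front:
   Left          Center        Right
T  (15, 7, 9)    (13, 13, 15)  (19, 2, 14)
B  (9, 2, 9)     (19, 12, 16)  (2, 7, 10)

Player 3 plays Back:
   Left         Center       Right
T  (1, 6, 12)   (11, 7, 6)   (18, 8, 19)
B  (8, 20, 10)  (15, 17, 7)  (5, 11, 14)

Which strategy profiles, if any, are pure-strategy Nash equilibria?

(T, Left, Front): Player 2 can switch to Center (7 → 13). Not NE.
(T, Left, Back): Player 1 can switch to B (1 → 8). Not NE.
(T, Center, Front): Player 1 can switch to B (13 → 19). Not NE.
(T, Center, Back): Player 1 can switch to B (11 → 15). Not NE.
(T, Right, Front): Player 2 can switch to Left (2 → 7). Not NE.
(T, Right, Back): Player 1 gets 18, best alternative 5; Player 2 gets 8, best alternative 7; Player 3 gets 19, best alternative 14. No profitable deviation — NE.
(B, Left, Front): Player 1 can switch to T (9 → 15). Not NE.
(B, Left, Back): Player 1 gets 8, best alternative 1; Player 2 gets 20, best alternative 17; Player 3 gets 10, best alternative 9. No profitable deviation — NE.
(B, Center, Front): Player 1 gets 19, best alternative 13; Player 2 gets 12, best alternative 7; Player 3 gets 16, best alternative 7. No profitable deviation — NE.
(B, Center, Back): Player 2 can switch to Left (17 → 20). Not NE.
(B, Right, Front): Player 1 can switch to T (2 → 19). Not NE.
(B, Right, Back): Player 1 can switch to T (5 → 18). Not NE.

Pure-strategy Nash equilibria: (T, Right, Back), (B, Left, Back), (B, Center, Front)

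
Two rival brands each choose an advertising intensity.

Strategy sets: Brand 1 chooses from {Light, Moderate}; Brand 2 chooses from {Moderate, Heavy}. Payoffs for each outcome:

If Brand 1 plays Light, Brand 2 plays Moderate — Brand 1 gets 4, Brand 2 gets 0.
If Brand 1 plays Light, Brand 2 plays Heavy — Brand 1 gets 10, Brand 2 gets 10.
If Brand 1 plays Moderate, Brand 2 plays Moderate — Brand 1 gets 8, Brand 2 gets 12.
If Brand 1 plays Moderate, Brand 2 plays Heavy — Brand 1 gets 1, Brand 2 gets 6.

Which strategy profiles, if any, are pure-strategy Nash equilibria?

Pure-strategy Nash equilibria: (Light, Heavy), (Moderate, Moderate)

For each player, find the best response to each opponent profile; mutual best responses are the pure NE.
Brand 1 against Moderate: payoffs 4, 8 → best response Moderate.
Brand 1 against Heavy: payoffs 10, 1 → best response Light.
Brand 2 against Light: payoffs 0, 10 → best response Heavy.
Brand 2 against Moderate: payoffs 12, 6 → best response Moderate.
Mutual best responses: (Light, Heavy); (Moderate, Moderate).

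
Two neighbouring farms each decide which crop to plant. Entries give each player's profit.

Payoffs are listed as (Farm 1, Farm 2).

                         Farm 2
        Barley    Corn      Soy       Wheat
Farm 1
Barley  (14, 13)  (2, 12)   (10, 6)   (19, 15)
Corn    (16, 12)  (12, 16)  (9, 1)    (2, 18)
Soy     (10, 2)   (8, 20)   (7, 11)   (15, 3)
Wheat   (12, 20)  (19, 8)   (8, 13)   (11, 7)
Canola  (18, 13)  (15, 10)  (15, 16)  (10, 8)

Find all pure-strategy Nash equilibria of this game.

The pure Nash equilibria are (Barley, Wheat), (Canola, Soy).

Farm 1 against Barley: payoffs 14, 16, 10, 12, 18 → best response Canola.
Farm 1 against Corn: payoffs 2, 12, 8, 19, 15 → best response Wheat.
Farm 1 against Soy: payoffs 10, 9, 7, 8, 15 → best response Canola.
Farm 1 against Wheat: payoffs 19, 2, 15, 11, 10 → best response Barley.
Farm 2 against Barley: payoffs 13, 12, 6, 15 → best response Wheat.
Farm 2 against Corn: payoffs 12, 16, 1, 18 → best response Wheat.
Farm 2 against Soy: payoffs 2, 20, 11, 3 → best response Corn.
Farm 2 against Wheat: payoffs 20, 8, 13, 7 → best response Barley.
Farm 2 against Canola: payoffs 13, 10, 16, 8 → best response Soy.
Mutual best responses: (Barley, Wheat); (Canola, Soy).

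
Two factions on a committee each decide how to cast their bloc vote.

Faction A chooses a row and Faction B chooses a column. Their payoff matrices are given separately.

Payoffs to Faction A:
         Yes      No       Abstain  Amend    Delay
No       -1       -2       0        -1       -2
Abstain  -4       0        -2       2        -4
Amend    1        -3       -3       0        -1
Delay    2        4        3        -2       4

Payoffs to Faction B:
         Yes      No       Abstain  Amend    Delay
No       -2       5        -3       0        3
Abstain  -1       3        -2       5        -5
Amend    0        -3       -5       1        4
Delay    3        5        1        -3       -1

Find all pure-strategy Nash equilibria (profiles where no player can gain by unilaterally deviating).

Pure-strategy Nash equilibria: (Abstain, Amend) and (Delay, No)

Faction A against Yes: payoffs -1, -4, 1, 2 → best response Delay.
Faction A against No: payoffs -2, 0, -3, 4 → best response Delay.
Faction A against Abstain: payoffs 0, -2, -3, 3 → best response Delay.
Faction A against Amend: payoffs -1, 2, 0, -2 → best response Abstain.
Faction A against Delay: payoffs -2, -4, -1, 4 → best response Delay.
Faction B against No: payoffs -2, 5, -3, 0, 3 → best response No.
Faction B against Abstain: payoffs -1, 3, -2, 5, -5 → best response Amend.
Faction B against Amend: payoffs 0, -3, -5, 1, 4 → best response Delay.
Faction B against Delay: payoffs 3, 5, 1, -3, -1 → best response No.
Mutual best responses: (Abstain, Amend); (Delay, No).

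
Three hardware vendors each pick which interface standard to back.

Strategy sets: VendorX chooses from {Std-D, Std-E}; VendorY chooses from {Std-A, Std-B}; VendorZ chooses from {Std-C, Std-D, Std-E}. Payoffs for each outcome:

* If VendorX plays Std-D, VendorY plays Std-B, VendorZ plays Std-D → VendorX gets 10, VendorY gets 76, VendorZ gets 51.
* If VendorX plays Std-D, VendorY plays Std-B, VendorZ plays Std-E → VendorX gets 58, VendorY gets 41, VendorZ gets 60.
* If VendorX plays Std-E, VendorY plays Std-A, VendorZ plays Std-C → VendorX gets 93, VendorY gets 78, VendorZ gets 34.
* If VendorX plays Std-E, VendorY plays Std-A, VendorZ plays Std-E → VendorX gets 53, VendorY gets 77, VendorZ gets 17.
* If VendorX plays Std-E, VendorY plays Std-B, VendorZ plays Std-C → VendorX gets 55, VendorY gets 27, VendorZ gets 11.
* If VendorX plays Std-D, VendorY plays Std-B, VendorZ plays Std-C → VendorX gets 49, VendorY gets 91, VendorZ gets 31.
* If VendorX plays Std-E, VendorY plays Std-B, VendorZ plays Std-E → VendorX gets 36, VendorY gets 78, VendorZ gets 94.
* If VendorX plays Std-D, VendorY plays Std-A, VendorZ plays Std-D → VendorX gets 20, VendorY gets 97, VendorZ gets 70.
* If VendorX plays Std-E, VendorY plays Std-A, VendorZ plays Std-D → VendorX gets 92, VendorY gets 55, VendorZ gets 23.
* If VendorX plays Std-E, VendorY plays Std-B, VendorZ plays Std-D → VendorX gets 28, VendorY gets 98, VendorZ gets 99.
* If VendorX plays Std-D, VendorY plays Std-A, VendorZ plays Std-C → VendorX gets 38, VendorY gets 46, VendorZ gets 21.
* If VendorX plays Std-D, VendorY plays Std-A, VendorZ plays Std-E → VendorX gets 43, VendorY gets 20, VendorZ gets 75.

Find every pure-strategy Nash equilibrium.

(Std-D, Std-A, Std-C): VendorX can switch to Std-E (38 → 93). Not NE.
(Std-D, Std-A, Std-D): VendorX can switch to Std-E (20 → 92). Not NE.
(Std-D, Std-A, Std-E): VendorX can switch to Std-E (43 → 53). Not NE.
(Std-D, Std-B, Std-C): VendorX can switch to Std-E (49 → 55). Not NE.
(Std-D, Std-B, Std-D): VendorX can switch to Std-E (10 → 28). Not NE.
(Std-D, Std-B, Std-E): VendorX gets 58, best alternative 36; VendorY gets 41, best alternative 20; VendorZ gets 60, best alternative 51. No profitable deviation — NE.
(Std-E, Std-A, Std-C): VendorX gets 93, best alternative 38; VendorY gets 78, best alternative 27; VendorZ gets 34, best alternative 23. No profitable deviation — NE.
(Std-E, Std-A, Std-D): VendorY can switch to Std-B (55 → 98). Not NE.
(Std-E, Std-A, Std-E): VendorY can switch to Std-B (77 → 78). Not NE.
(Std-E, Std-B, Std-C): VendorY can switch to Std-A (27 → 78). Not NE.
(Std-E, Std-B, Std-D): VendorX gets 28, best alternative 10; VendorY gets 98, best alternative 55; VendorZ gets 99, best alternative 94. No profitable deviation — NE.
(Std-E, Std-B, Std-E): VendorX can switch to Std-D (36 → 58). Not NE.

Pure-strategy Nash equilibria: (Std-D, Std-B, Std-E) and (Std-E, Std-A, Std-C) and (Std-E, Std-B, Std-D)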